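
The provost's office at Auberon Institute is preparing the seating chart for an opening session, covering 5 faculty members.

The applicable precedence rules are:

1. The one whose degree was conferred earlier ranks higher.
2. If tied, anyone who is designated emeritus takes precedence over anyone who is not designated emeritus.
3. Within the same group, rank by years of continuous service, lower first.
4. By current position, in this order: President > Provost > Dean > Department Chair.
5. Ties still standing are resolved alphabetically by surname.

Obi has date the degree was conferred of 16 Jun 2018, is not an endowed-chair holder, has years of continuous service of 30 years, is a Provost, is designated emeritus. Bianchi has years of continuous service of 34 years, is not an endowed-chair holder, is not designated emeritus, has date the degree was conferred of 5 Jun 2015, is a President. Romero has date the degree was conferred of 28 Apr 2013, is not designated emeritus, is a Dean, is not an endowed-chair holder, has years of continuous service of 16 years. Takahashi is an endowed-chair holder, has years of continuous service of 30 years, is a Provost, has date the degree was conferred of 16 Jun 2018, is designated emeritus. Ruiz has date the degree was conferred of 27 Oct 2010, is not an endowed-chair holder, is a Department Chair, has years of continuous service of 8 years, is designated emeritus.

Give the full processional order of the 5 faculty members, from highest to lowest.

By date the degree was conferred (earlier first): Ruiz (27 Oct 2010); then Romero (28 Apr 2013); then Bianchi (5 Jun 2015); then Obi and Takahashi (both 16 Jun 2018).
Obi and Takahashi are each designated emeritus, so the next rule applies.
Obi and Takahashi both have years of continuous service 30 years, so the next rule applies.
Obi and Takahashi are each Provost, so the next rule applies.
Among Obi and Takahashi, alphabetically by surname: Obi before Takahashi.
Full order: Ruiz, Romero, Bianchi, Obi, Takahashi.

Ruiz, Romero, Bianchi, Obi, Takahashi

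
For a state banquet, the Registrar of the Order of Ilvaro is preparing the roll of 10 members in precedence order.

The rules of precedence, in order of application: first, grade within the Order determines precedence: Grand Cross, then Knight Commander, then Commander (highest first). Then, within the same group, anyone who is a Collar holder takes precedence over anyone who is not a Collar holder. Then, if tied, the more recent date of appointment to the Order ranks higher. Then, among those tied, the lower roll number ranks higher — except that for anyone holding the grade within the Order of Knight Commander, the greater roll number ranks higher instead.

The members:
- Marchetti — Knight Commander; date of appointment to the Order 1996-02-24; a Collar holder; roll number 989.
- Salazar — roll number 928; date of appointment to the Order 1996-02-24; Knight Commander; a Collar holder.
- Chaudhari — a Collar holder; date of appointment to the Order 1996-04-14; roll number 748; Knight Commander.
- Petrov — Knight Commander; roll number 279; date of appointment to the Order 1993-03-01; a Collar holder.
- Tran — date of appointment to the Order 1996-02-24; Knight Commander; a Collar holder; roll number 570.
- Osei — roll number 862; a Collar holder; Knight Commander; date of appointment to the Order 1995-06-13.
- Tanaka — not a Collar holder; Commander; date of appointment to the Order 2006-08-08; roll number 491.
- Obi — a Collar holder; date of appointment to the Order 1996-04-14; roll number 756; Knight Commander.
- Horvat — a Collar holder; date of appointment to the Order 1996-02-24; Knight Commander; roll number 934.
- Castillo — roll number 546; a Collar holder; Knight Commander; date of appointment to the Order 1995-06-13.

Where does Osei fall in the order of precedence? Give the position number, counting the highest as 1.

By grade within the Order: Obi, Chaudhari, Marchetti, Horvat, Salazar, Tran, Osei, Castillo and Petrov (Knight Commander); then Tanaka (Commander).
Obi, Chaudhari, Marchetti, Horvat, Salazar, Tran, Osei, Castillo and Petrov are each a Collar holder, so the next rule applies.
Among Obi, Chaudhari, Marchetti, Horvat, Salazar, Tran, Osei, Castillo and Petrov, by date of appointment to the Order (later first): Obi and Chaudhari (1996-04-14) before Marchetti, Horvat, Salazar and Tran (1996-02-24) before Osei and Castillo (1995-06-13) before Petrov (1993-03-01).
Among Obi and Chaudhari, by roll number (higher first) (reversed rule for this group): Obi (756) before Chaudhari (748).
Among Marchetti, Horvat, Salazar and Tran, by roll number (higher first) (reversed rule for this group): Marchetti (989) before Horvat (934) before Salazar (928) before Tran (570).
Among Osei and Castillo, by roll number (higher first) (reversed rule for this group): Osei (862) before Castillo (546).
Order: Obi, Chaudhari, Marchetti, Horvat, Salazar, Tran, Osei, Castillo, Petrov, Tanaka. So position 7.

7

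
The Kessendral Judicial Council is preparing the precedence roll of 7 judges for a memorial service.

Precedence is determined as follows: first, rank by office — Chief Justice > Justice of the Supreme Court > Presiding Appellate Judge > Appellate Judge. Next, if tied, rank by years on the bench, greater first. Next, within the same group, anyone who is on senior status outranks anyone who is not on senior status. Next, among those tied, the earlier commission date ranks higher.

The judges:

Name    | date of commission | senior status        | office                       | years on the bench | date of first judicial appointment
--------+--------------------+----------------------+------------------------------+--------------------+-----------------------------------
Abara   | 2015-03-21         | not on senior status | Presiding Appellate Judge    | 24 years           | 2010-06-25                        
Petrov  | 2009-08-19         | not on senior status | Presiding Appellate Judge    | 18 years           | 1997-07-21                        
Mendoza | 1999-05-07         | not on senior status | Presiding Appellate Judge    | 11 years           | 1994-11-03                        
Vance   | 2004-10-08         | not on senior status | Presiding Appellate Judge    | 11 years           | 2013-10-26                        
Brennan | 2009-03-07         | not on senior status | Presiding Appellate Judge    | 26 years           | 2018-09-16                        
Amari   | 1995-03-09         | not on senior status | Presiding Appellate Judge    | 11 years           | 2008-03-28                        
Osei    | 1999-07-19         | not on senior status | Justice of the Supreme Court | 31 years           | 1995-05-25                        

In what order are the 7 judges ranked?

By office: Osei (Justice of the Supreme Court); then Brennan, Abara, Petrov, Amari, Mendoza and Vance (Presiding Appellate Judge).
Among Brennan, Abara, Petrov, Amari, Mendoza and Vance, by years on the bench (higher first): Brennan (26 years) before Abara (24 years) before Petrov (18 years) before Amari, Mendoza and Vance (11 years).
Amari, Mendoza and Vance are each not on senior status, so the next rule applies.
Among Amari, Mendoza and Vance, by date of commission (earlier first): Amari (1995-03-09) before Mendoza (1999-05-07) before Vance (2004-10-08).
Full order: Osei, Brennan, Abara, Petrov, Amari, Mendoza, Vance.

Osei, Brennan, Abara, Petrov, Amari, Mendoza, Vance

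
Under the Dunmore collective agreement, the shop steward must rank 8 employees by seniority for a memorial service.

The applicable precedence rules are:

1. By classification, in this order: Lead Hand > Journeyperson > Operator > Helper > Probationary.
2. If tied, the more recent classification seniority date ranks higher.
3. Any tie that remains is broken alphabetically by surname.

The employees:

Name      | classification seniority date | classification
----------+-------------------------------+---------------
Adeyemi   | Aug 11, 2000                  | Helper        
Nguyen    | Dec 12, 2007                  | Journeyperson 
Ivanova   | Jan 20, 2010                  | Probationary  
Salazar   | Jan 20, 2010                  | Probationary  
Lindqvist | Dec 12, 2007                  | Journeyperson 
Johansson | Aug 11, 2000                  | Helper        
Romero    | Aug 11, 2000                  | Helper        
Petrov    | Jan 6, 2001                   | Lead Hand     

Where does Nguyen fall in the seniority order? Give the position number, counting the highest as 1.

3

By classification: Petrov (Lead Hand); then Lindqvist and Nguyen (Journeyperson); then Adeyemi, Johansson and Romero (Helper); then Ivanova and Salazar (Probationary).
Lindqvist and Nguyen both have classification seniority date Dec 12, 2007, so the next rule applies.
Among Lindqvist and Nguyen, alphabetically by surname: Lindqvist before Nguyen.
Adeyemi, Johansson and Romero all have classification seniority date Aug 11, 2000, so the next rule applies.
Among Adeyemi, Johansson and Romero, alphabetically by surname: Adeyemi before Johansson before Romero.
Ivanova and Salazar both have classification seniority date Jan 20, 2010, so the next rule applies.
Among Ivanova and Salazar, alphabetically by surname: Ivanova before Salazar.
Order: Petrov, Lindqvist, Nguyen, Adeyemi, Johansson, Romero, Ivanova, Salazar. So position 3.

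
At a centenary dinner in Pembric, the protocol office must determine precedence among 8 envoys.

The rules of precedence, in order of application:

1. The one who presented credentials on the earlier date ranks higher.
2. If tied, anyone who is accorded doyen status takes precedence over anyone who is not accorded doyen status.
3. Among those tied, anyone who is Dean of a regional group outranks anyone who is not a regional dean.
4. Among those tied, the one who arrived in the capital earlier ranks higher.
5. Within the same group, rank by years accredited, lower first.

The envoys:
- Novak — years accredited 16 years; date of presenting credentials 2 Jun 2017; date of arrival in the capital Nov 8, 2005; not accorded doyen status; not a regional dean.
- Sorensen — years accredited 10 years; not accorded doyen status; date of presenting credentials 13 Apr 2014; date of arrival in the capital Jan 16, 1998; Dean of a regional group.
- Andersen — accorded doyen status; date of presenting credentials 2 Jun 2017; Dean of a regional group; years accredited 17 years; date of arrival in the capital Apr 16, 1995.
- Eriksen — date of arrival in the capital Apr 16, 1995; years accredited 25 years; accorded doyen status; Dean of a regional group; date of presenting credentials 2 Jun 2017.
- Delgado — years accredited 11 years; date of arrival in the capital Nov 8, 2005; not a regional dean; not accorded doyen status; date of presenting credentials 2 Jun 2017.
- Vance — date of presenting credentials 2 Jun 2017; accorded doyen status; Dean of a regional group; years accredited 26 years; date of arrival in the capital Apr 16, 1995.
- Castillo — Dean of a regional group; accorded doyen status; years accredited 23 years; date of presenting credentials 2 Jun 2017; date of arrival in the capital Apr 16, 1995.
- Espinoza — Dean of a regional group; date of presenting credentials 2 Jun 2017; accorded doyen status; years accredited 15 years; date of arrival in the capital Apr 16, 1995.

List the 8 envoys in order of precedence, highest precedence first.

Sorensen, Espinoza, Andersen, Castillo, Eriksen, Vance, Delgado, Novak

By date of presenting credentials (earlier first): Sorensen (13 Apr 2014); then Espinoza, Andersen, Castillo, Eriksen, Vance, Delgado and Novak (each 2 Jun 2017).
Among Espinoza, Andersen, Castillo, Eriksen, Vance, Delgado and Novak, accorded doyen status before not accorded doyen status: Espinoza, Andersen, Castillo, Eriksen and Vance (accorded doyen status) before Delgado and Novak (not accorded doyen status).
Espinoza, Andersen, Castillo, Eriksen and Vance are each Dean of a regional group, so the next rule applies.
Espinoza, Andersen, Castillo, Eriksen and Vance all have date of arrival in the capital Apr 16, 1995, so the next rule applies.
Among Espinoza, Andersen, Castillo, Eriksen and Vance, by years accredited (lower first): Espinoza (15 years) before Andersen (17 years) before Castillo (23 years) before Eriksen (25 years) before Vance (26 years).
Delgado and Novak are each not a regional dean, so the next rule applies.
Delgado and Novak both have date of arrival in the capital Nov 8, 2005, so the next rule applies.
Among Delgado and Novak, by years accredited (lower first): Delgado (11 years) before Novak (16 years).
Full order: Sorensen, Espinoza, Andersen, Castillo, Eriksen, Vance, Delgado, Novak.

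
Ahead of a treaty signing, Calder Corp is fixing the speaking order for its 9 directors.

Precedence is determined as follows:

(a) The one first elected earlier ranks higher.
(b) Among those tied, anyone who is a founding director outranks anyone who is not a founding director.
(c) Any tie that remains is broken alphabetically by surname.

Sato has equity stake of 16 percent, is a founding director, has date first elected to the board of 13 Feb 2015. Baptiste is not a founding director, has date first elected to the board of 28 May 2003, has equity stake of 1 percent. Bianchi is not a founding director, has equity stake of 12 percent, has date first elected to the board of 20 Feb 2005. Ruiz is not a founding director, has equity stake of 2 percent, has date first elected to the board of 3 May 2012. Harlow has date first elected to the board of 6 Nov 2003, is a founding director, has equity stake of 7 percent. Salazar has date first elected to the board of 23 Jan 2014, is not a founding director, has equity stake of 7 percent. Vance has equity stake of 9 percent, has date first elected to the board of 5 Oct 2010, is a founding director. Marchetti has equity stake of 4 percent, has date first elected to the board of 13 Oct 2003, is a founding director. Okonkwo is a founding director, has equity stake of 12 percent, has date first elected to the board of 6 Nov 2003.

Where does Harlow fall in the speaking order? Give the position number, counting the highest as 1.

By date first elected to the board (earlier first): Baptiste (28 May 2003); then Marchetti (13 Oct 2003); then Harlow and Okonkwo (both 6 Nov 2003); then Bianchi (20 Feb 2005); then Vance (5 Oct 2010); then Ruiz (3 May 2012); then Salazar (23 Jan 2014); then Sato (13 Feb 2015).
Harlow and Okonkwo are each a founding director, so the next rule applies.
Among Harlow and Okonkwo, alphabetically by surname: Harlow before Okonkwo.
Order: Baptiste, Marchetti, Harlow, Okonkwo, Bianchi, Vance, Ruiz, Salazar, Sato. So position 3.

3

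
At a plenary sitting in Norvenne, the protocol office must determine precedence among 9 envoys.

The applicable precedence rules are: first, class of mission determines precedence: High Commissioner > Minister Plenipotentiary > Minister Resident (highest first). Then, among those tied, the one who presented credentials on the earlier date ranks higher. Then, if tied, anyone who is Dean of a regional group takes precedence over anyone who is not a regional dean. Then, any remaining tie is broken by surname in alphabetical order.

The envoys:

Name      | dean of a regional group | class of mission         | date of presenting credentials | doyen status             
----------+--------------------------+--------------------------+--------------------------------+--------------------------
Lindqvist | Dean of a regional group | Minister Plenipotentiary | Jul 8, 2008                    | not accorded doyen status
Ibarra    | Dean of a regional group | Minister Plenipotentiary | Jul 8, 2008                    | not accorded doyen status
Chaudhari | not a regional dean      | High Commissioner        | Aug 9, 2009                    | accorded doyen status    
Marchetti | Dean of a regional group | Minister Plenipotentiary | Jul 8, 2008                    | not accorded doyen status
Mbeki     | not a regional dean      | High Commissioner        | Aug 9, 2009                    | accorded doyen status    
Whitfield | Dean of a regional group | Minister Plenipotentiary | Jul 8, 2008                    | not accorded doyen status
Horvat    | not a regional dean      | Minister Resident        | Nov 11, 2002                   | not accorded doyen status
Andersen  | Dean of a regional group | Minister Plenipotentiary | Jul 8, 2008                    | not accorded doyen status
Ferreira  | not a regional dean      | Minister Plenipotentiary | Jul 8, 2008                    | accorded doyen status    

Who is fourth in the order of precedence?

Ibarra

By class of mission: Chaudhari and Mbeki (High Commissioner); then Andersen, Ibarra, Lindqvist, Marchetti, Whitfield and Ferreira (Minister Plenipotentiary); then Horvat (Minister Resident).
Chaudhari and Mbeki both have date of presenting credentials Aug 9, 2009, so the next rule applies.
Chaudhari and Mbeki are each not a regional dean, so the next rule applies.
Among Chaudhari and Mbeki, alphabetically by surname: Chaudhari before Mbeki.
Andersen, Ibarra, Lindqvist, Marchetti, Whitfield and Ferreira all have date of presenting credentials Jul 8, 2008, so the next rule applies.
Among Andersen, Ibarra, Lindqvist, Marchetti, Whitfield and Ferreira, Dean of a regional group before not a regional dean: Andersen, Ibarra, Lindqvist, Marchetti and Whitfield (Dean of a regional group) before Ferreira (not a regional dean).
Among Andersen, Ibarra, Lindqvist, Marchetti and Whitfield, alphabetically by surname: Andersen before Ibarra before Lindqvist before Marchetti before Whitfield.
Order: Chaudhari, Mbeki, Andersen, Ibarra, Lindqvist, Marchetti, Whitfield, Ferreira, Horvat.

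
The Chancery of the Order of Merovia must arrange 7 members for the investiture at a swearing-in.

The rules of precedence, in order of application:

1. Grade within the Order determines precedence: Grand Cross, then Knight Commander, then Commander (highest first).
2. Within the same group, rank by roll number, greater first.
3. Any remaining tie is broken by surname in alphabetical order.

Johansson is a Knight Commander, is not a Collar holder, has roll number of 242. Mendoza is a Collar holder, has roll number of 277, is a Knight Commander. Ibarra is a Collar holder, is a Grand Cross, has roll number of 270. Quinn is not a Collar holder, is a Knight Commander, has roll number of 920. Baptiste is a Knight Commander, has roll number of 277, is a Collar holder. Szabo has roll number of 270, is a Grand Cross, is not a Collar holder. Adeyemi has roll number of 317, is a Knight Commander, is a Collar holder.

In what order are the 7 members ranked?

By grade within the Order: Ibarra and Szabo (Grand Cross); then Quinn, Adeyemi, Baptiste, Mendoza and Johansson (Knight Commander).
Ibarra and Szabo both have roll number 270, so the next rule applies.
Among Ibarra and Szabo, alphabetically by surname: Ibarra before Szabo.
Among Quinn, Adeyemi, Baptiste, Mendoza and Johansson, by roll number (higher first): Quinn (920) before Adeyemi (317) before Baptiste and Mendoza (277) before Johansson (242).
Among Baptiste and Mendoza, alphabetically by surname: Baptiste before Mendoza.
Full order: Ibarra, Szabo, Quinn, Adeyemi, Baptiste, Mendoza, Johansson.

Ibarra, Szabo, Quinn, Adeyemi, Baptiste, Mendoza, Johansson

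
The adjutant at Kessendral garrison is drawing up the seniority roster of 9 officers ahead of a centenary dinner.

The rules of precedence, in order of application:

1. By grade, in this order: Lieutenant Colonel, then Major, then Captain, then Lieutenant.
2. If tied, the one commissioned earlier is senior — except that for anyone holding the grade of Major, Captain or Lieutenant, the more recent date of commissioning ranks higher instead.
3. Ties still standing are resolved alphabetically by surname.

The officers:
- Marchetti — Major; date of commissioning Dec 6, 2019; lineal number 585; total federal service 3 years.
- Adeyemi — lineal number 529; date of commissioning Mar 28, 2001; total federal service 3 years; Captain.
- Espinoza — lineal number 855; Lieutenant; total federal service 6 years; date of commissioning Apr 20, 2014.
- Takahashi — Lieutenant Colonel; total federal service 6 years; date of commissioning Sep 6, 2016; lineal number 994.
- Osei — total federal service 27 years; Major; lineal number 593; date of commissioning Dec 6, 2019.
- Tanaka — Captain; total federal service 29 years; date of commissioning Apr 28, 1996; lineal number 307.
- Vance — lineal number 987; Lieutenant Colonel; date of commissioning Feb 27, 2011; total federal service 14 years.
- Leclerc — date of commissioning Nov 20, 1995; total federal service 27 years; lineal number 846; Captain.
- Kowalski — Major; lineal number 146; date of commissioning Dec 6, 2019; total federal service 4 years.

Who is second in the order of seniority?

Takahashi

By grade: Vance and Takahashi (Lieutenant Colonel); then Kowalski, Marchetti and Osei (Major); then Adeyemi, Tanaka and Leclerc (Captain); then Espinoza (Lieutenant).
Among Vance and Takahashi, by date of commissioning (earlier first): Vance (Feb 27, 2011) before Takahashi (Sep 6, 2016).
Kowalski, Marchetti and Osei all have date of commissioning Dec 6, 2019, so the next rule applies.
Among Kowalski, Marchetti and Osei, alphabetically by surname: Kowalski before Marchetti before Osei.
Among Adeyemi, Tanaka and Leclerc, by date of commissioning (later first) (reversed rule for this group): Adeyemi (Mar 28, 2001) before Tanaka (Apr 28, 1996) before Leclerc (Nov 20, 1995).
Order: Vance, Takahashi, Kowalski, Marchetti, Osei, Adeyemi, Tanaka, Leclerc, Espinoza.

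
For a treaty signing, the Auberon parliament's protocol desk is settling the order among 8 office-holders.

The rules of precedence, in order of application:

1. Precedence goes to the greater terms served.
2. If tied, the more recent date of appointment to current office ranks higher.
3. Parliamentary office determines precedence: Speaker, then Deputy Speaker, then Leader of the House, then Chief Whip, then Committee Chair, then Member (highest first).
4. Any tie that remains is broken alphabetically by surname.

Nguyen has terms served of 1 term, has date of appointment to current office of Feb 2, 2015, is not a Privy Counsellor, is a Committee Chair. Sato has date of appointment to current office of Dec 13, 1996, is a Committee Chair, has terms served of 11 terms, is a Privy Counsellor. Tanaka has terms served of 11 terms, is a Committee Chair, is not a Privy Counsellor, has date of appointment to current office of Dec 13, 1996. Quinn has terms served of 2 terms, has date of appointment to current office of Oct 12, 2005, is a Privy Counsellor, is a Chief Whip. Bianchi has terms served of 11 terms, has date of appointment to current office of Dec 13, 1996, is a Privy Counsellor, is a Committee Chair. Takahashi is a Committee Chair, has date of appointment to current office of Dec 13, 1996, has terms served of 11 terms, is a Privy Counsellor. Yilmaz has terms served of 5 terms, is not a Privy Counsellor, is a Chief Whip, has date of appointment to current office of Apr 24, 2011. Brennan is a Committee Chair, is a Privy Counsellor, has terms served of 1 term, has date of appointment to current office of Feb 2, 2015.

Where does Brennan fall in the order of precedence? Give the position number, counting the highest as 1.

7

By terms served (higher first): Bianchi, Sato, Takahashi and Tanaka (each 11 terms); then Yilmaz (5 terms); then Quinn (2 terms); then Brennan and Nguyen (both 1 term).
Bianchi, Sato, Takahashi and Tanaka all have date of appointment to current office Dec 13, 1996, so the next rule applies.
Bianchi, Sato, Takahashi and Tanaka are each Committee Chair, so the next rule applies.
Among Bianchi, Sato, Takahashi and Tanaka, alphabetically by surname: Bianchi before Sato before Takahashi before Tanaka.
Brennan and Nguyen both have date of appointment to current office Feb 2, 2015, so the next rule applies.
Brennan and Nguyen are each Committee Chair, so the next rule applies.
Among Brennan and Nguyen, alphabetically by surname: Brennan before Nguyen.
Order: Bianchi, Sato, Takahashi, Tanaka, Yilmaz, Quinn, Brennan, Nguyen. So position 7.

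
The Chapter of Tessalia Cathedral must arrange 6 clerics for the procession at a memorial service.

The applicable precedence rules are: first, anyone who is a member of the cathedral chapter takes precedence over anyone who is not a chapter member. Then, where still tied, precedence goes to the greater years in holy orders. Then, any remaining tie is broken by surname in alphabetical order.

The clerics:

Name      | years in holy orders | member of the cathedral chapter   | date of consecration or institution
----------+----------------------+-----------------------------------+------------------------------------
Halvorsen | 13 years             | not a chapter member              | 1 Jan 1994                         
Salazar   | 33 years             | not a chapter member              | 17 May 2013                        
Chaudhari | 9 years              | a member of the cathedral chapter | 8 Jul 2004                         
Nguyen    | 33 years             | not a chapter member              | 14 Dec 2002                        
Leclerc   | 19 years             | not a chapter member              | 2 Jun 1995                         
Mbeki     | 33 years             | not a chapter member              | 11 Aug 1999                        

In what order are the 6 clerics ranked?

Chaudhari, Mbeki, Nguyen, Salazar, Leclerc, Halvorsen

By the first rule: Chaudhari (a member of the cathedral chapter); then Mbeki, Nguyen, Salazar, Leclerc and Halvorsen (each not a chapter member).
Among Mbeki, Nguyen, Salazar, Leclerc and Halvorsen, by years in holy orders (higher first): Mbeki, Nguyen and Salazar (33 years) before Leclerc (19 years) before Halvorsen (13 years).
Among Mbeki, Nguyen and Salazar, alphabetically by surname: Mbeki before Nguyen before Salazar.
Full order: Chaudhari, Mbeki, Nguyen, Salazar, Leclerc, Halvorsen.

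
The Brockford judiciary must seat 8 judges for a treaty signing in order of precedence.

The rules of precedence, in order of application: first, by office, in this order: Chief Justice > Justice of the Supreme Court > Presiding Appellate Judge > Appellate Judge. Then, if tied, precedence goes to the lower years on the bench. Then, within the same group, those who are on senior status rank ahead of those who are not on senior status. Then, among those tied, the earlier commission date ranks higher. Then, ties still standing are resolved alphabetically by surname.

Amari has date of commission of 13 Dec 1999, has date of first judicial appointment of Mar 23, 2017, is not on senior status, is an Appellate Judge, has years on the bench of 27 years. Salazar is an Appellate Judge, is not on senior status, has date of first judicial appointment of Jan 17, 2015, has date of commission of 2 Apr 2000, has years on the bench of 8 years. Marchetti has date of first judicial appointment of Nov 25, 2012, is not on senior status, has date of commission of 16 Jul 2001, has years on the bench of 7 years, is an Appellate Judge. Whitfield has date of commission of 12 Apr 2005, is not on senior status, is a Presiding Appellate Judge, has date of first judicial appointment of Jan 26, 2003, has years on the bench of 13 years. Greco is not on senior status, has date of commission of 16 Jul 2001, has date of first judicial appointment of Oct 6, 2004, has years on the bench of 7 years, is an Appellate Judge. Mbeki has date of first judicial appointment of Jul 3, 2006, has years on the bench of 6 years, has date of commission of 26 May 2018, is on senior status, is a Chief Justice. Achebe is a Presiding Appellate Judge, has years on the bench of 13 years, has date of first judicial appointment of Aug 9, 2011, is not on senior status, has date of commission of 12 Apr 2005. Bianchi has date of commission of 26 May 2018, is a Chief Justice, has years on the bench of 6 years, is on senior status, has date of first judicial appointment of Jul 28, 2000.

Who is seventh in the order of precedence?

By office: Bianchi and Mbeki (Chief Justice); then Achebe and Whitfield (Presiding Appellate Judge); then Greco, Marchetti, Salazar and Amari (Appellate Judge).
Bianchi and Mbeki both have years on the bench 6 years, so the next rule applies.
Bianchi and Mbeki are each on senior status, so the next rule applies.
Bianchi and Mbeki both have date of commission 26 May 2018, so the next rule applies.
Among Bianchi and Mbeki, alphabetically by surname: Bianchi before Mbeki.
Achebe and Whitfield both have years on the bench 13 years, so the next rule applies.
Achebe and Whitfield are each not on senior status, so the next rule applies.
Achebe and Whitfield both have date of commission 12 Apr 2005, so the next rule applies.
Among Achebe and Whitfield, alphabetically by surname: Achebe before Whitfield.
Among Greco, Marchetti, Salazar and Amari, by years on the bench (lower first): Greco and Marchetti (7 years) before Salazar (8 years) before Amari (27 years).
Greco and Marchetti are each not on senior status, so the next rule applies.
Greco and Marchetti both have date of commission 16 Jul 2001, so the next rule applies.
Among Greco and Marchetti, alphabetically by surname: Greco before Marchetti.
Order: Bianchi, Mbeki, Achebe, Whitfield, Greco, Marchetti, Salazar, Amari.

Salazar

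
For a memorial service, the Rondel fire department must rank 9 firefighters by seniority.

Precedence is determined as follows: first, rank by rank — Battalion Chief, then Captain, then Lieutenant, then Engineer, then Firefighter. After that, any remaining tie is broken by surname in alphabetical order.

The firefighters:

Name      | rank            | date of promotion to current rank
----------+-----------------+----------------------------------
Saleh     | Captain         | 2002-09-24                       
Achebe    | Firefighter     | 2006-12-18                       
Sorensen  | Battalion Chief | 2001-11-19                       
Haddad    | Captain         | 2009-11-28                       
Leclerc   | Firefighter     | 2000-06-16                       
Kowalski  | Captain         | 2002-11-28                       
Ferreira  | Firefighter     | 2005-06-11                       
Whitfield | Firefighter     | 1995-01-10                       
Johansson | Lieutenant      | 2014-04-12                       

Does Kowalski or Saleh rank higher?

By rank: Sorensen (Battalion Chief); then Haddad, Kowalski and Saleh (Captain); then Johansson (Lieutenant); then Achebe, Ferreira, Leclerc and Whitfield (Firefighter).
Among Haddad, Kowalski and Saleh, alphabetically by surname: Haddad before Kowalski before Saleh.
Among Achebe, Ferreira, Leclerc and Whitfield, alphabetically by surname: Achebe before Ferreira before Leclerc before Whitfield.
So Kowalski takes precedence.

Kowalski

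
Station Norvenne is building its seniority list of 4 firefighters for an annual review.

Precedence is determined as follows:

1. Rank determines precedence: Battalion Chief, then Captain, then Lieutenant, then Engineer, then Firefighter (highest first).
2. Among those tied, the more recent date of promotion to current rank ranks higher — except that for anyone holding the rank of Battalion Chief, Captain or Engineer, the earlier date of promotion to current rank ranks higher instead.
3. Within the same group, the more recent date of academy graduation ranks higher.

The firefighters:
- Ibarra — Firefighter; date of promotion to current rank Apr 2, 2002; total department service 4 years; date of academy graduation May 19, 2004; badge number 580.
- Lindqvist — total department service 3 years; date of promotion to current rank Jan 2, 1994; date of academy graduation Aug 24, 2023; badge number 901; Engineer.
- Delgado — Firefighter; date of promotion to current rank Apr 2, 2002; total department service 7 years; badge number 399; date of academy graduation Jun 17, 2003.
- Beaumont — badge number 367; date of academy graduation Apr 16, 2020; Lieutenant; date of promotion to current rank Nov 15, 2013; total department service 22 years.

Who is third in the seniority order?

Ibarra

By rank: Beaumont (Lieutenant); then Lindqvist (Engineer); then Ibarra and Delgado (Firefighter).
Ibarra and Delgado both have date of promotion to current rank Apr 2, 2002, so the next rule applies.
Among Ibarra and Delgado, by date of academy graduation (later first): Ibarra (May 19, 2004) before Delgado (Jun 17, 2003).
Order: Beaumont, Lindqvist, Ibarra, Delgado.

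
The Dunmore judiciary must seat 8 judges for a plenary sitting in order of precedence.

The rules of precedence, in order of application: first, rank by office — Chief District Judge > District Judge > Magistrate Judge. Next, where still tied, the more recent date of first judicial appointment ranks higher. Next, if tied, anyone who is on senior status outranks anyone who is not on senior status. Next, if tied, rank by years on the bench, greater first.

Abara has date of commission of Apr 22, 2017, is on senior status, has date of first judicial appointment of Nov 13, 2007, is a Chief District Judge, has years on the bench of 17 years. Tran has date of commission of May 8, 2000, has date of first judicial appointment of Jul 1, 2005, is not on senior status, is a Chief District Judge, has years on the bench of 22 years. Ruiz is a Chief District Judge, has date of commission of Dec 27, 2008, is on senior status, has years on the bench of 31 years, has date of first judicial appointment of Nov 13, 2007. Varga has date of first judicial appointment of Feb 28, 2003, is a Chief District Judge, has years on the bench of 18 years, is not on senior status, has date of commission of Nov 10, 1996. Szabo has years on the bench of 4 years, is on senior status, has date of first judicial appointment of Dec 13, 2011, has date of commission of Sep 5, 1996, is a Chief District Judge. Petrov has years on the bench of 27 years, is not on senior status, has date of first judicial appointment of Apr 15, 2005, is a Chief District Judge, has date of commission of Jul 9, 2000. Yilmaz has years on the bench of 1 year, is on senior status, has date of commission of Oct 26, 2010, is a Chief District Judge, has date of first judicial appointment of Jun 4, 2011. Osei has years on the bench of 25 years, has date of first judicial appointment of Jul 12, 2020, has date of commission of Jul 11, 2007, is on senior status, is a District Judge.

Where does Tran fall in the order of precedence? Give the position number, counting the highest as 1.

By office: Szabo, Yilmaz, Ruiz, Abara, Tran, Petrov and Varga (Chief District Judge); then Osei (District Judge).
Among Szabo, Yilmaz, Ruiz, Abara, Tran, Petrov and Varga, by date of first judicial appointment (later first): Szabo (Dec 13, 2011) before Yilmaz (Jun 4, 2011) before Ruiz and Abara (Nov 13, 2007) before Tran (Jul 1, 2005) before Petrov (Apr 15, 2005) before Varga (Feb 28, 2003).
Ruiz and Abara are each on senior status, so the next rule applies.
Among Ruiz and Abara, by years on the bench (higher first): Ruiz (31 years) before Abara (17 years).
Order: Szabo, Yilmaz, Ruiz, Abara, Tran, Petrov, Varga, Osei. So position 5.

5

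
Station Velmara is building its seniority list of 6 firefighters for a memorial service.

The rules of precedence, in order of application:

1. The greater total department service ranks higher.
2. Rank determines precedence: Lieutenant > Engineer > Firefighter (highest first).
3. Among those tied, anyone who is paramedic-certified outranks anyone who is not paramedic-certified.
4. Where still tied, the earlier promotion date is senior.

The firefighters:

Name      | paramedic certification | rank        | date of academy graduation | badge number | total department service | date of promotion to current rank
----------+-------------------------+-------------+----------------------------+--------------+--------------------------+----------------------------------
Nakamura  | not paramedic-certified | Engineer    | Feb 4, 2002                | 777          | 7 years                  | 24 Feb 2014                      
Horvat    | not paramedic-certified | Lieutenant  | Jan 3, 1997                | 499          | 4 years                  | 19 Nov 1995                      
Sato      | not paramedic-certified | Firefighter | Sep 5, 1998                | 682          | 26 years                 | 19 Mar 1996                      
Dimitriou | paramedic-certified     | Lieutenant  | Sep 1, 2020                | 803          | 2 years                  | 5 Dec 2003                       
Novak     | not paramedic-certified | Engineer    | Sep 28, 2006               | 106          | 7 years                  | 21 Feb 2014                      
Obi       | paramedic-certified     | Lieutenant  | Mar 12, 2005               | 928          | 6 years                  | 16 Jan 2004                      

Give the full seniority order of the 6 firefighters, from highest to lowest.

By total department service (higher first): Sato (26 years); then Novak and Nakamura (both 7 years); then Obi (6 years); then Horvat (4 years); then Dimitriou (2 years).
Novak and Nakamura are each Engineer, so the next rule applies.
Novak and Nakamura are each not paramedic-certified, so the next rule applies.
Among Novak and Nakamura, by date of promotion to current rank (earlier first): Novak (21 Feb 2014) before Nakamura (24 Feb 2014).
Full order: Sato, Novak, Nakamura, Obi, Horvat, Dimitriou.

Sato, Novak, Nakamura, Obi, Horvat, Dimitriou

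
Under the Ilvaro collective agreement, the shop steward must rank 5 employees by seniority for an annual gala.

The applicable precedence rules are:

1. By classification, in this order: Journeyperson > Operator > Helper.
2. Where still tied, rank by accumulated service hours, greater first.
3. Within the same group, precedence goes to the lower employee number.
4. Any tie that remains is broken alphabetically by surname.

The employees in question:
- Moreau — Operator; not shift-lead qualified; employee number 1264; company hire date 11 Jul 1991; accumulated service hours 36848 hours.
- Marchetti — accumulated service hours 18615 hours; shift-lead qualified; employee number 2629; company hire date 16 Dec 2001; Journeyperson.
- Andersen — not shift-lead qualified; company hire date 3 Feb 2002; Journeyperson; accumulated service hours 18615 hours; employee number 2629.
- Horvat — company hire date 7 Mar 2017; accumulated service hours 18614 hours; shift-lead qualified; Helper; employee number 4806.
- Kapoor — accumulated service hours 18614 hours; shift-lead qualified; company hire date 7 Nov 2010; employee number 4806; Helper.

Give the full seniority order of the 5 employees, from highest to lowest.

By classification: Andersen and Marchetti (Journeyperson); then Moreau (Operator); then Horvat and Kapoor (Helper).
Andersen and Marchetti both have accumulated service hours 18615 hours, so the next rule applies.
Andersen and Marchetti both have employee number 2629, so the next rule applies.
Among Andersen and Marchetti, alphabetically by surname: Andersen before Marchetti.
Horvat and Kapoor both have accumulated service hours 18614 hours, so the next rule applies.
Horvat and Kapoor both have employee number 4806, so the next rule applies.
Among Horvat and Kapoor, alphabetically by surname: Horvat before Kapoor.
Full order: Andersen, Marchetti, Moreau, Horvat, Kapoor.

Andersen, Marchetti, Moreau, Horvat, Kapoor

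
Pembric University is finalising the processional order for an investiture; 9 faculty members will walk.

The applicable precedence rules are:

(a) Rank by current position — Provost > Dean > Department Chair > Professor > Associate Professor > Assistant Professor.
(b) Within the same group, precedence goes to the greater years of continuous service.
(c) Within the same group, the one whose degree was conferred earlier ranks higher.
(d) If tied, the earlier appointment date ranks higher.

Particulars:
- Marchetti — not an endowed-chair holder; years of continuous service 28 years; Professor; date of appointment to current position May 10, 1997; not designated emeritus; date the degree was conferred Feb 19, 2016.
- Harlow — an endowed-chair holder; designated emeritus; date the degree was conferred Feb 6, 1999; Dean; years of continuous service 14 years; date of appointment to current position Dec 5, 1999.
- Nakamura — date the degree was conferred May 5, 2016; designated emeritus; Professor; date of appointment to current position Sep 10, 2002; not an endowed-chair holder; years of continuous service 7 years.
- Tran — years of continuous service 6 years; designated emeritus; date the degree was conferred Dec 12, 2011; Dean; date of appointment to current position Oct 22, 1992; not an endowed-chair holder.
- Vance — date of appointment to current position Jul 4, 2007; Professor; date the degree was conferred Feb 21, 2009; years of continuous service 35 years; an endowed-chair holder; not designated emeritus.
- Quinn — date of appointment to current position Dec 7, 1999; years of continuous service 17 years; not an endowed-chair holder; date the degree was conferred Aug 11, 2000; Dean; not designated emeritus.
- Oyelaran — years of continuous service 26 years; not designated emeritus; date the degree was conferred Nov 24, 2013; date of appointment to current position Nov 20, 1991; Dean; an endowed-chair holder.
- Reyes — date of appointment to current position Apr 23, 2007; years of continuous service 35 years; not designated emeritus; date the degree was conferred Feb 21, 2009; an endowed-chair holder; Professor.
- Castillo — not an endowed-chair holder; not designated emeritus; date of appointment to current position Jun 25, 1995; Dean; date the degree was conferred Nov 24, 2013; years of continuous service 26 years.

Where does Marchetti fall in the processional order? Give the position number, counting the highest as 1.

By current position: Oyelaran, Castillo, Quinn, Harlow and Tran (Dean); then Reyes, Vance, Marchetti and Nakamura (Professor).
Among Oyelaran, Castillo, Quinn, Harlow and Tran, by years of continuous service (higher first): Oyelaran and Castillo (26 years) before Quinn (17 years) before Harlow (14 years) before Tran (6 years).
Oyelaran and Castillo both have date the degree was conferred Nov 24, 2013, so the next rule applies.
Among Oyelaran and Castillo, by date of appointment to current position (earlier first): Oyelaran (Nov 20, 1991) before Castillo (Jun 25, 1995).
Among Reyes, Vance, Marchetti and Nakamura, by years of continuous service (higher first): Reyes and Vance (35 years) before Marchetti (28 years) before Nakamura (7 years).
Reyes and Vance both have date the degree was conferred Feb 21, 2009, so the next rule applies.
Among Reyes and Vance, by date of appointment to current position (earlier first): Reyes (Apr 23, 2007) before Vance (Jul 4, 2007).
Order: Oyelaran, Castillo, Quinn, Harlow, Tran, Reyes, Vance, Marchetti, Nakamura. So position 8.

8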